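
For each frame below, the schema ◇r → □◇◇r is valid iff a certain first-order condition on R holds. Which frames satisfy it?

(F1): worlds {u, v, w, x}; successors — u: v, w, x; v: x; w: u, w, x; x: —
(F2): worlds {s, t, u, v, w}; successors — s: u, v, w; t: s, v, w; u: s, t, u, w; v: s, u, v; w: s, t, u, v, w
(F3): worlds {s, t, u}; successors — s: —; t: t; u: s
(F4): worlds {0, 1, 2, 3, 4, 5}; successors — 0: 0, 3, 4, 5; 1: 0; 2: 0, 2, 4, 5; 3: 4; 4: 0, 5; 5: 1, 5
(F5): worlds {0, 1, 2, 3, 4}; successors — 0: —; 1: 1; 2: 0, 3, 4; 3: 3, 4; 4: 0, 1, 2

Frame correspondent (Sahlqvist): ∀x ∀y ∀z ((xRy ∧ xRz) → ∃w (y = w ∧ zR²w)) — i.e. a generalized confluence (Geach) condition.
(F1): fails — uRv, uRv but no t with v=t and vR²t.
(F2): holds.
(F3): fails — uRs, uRs but no w with s=w and sR²w.
(F4): fails — 0R3, 0R3 but no w with 3=w and 3R²w.
(F5): fails — 2R0, 2R0 but no w with 0=w and 0R²w.
Valid on: (F2).

(F2)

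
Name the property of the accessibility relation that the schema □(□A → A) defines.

This schema is the T□ axiom.
It corresponds to shift-reflexivity: ∀x ∀y (Rxy → Ryy).

shift-reflexivity: ∀x ∀y (Rxy → Ryy)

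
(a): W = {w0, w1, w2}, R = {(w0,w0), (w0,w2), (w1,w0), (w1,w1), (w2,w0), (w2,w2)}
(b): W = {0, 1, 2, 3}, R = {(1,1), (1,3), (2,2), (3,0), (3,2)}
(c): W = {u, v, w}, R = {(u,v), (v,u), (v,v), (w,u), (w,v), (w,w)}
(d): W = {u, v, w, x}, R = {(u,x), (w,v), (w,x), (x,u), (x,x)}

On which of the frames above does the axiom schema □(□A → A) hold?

Frame correspondent (Sahlqvist): ∀x ∀y (Rxy → Ryy) — i.e. shift-reflexivity.
(a): holds.
(b): fails — R13 but not R33.
(c): fails — Rwu but not Ruu.
(d): fails — Rxu but not Ruu.
Valid on: (a).

(a)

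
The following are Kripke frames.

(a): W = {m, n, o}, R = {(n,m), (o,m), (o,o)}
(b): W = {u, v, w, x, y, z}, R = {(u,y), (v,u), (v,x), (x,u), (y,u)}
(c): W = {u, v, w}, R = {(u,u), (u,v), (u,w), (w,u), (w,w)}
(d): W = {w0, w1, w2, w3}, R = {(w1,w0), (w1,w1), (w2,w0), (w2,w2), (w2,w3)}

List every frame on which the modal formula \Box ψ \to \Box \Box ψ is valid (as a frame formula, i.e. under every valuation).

This is the axiom for transitivity; its first-order frame correspondent is \forall x \forall y \forall z (Rxy \wedge Ryz \to Rxz).
(a): condition met.
(b): fails — Rvu and Ruy but not Rvy.
(c): fails — Rwu and Ruv but not Rwv.
(d): condition met.
Valid on: (a), (d).

(a), (d)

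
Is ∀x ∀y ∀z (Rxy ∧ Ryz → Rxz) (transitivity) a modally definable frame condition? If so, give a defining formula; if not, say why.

This is a Sahlqvist condition; the 4 axiom □r → □□r defines it.
Suppose □r→□□r is valid. Take Rxy, Ryz and set V(r)={w : Rxw}. Then □r at x, so □□r at x, so □r at y, so r at z, i.e. Rxz.

Yes, by □r → □□r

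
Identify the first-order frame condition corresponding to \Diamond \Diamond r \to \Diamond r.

This is frame-equivalent to □r → □□r (substitute ¬r for r and contrapose).
Suppose □r→□□r is valid. Take Rxy, Ryz and set V(r)={w : Rxw}. Then □r at x, so □□r at x, so □r at y, so r at z, i.e. Rxz.
Conversely, on a frame with transitivity the schema holds at every world under every valuation.
So the correspondent is transitivity.

Transitivity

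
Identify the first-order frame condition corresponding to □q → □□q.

This schema is the 4 axiom.
It corresponds to transitivity: ∀x ∀y ∀z (Rxy ∧ Ryz → Rxz).

transitivity: ∀x ∀y ∀z (Rxy ∧ Ryz → Rxz)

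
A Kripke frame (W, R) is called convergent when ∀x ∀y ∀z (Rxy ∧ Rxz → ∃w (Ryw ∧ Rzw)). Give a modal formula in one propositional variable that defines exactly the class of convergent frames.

◇□s → □◇s

A defining formula is ◇□s → □◇s (the .2 axiom).
Suppose ◇□s→□◇s is valid. Take Rxy, Rxz and set V(s)={w : Ryw}. Then □s at y so ◇□s at x, so □◇s at x, so ◇s at z, giving w with Rzw and Ryw.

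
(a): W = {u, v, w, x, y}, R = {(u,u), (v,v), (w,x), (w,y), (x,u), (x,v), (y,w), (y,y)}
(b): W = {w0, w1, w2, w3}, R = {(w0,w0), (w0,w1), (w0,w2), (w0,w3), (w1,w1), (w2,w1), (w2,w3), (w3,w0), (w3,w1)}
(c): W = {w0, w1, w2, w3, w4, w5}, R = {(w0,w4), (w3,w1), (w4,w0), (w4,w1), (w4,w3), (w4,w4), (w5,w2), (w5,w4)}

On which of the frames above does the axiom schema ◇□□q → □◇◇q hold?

(b)

The schema corresponds to a generalized confluence (Geach) condition: ∀x ∀y ∀z ((xRy ∧ xRz) → ∃w (yR²w ∧ zR²w)).
(a): fails — wRx, wRy but no t with xR²t and yR²t.
(b): holds.
(c): fails — w3Rw1, w3Rw1 but no w with w1R²w and w1R²w.
Valid on: (b).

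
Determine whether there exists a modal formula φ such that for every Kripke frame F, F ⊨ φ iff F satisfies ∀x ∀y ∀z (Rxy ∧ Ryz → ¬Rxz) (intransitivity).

If a class were modally definable it would be closed under surjective bounded morphisms (Goldblatt–Thomason).
The 7-cycle (worlds 0,1,2,3,4,5,6 with 0→1→2→3→4→5→6→0) is intransitive. Mapping every world to a single reflexive point • is a surjective bounded morphism; the reflexive point is not intransitive (R••∧R•• but R••).
So the class is not modally definable.

No — not modally definable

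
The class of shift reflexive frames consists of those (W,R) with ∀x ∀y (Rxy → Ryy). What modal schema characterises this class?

□(□p → p)

A defining formula is □(□p → p) (the T□ axiom).
Suppose □(□p→p) is valid. Take Rxy and set V(p)={w : Ryw}. Then at y, □p holds; since □(□p→p) at x, □p→p at y, so p at y, i.e. Ryy.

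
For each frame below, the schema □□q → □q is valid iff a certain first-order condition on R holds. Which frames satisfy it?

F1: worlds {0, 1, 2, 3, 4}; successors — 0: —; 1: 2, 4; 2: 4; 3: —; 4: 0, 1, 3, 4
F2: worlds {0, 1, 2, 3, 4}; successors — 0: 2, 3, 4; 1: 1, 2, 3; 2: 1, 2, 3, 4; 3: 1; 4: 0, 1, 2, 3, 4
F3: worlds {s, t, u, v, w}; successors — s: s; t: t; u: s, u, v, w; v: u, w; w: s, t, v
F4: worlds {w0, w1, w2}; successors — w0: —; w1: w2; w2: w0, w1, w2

The schema corresponds to density: ∀x ∀y (Rxy → ∃z (Rxz ∧ Rzy)).
F1: fails — R12 but no z with R1z and Rz2.
F2: ✓.
F3: fails — Rwv but no z with Rwz and Rzv.
F4: ✓.
Valid on: F2, F4.

F2, F4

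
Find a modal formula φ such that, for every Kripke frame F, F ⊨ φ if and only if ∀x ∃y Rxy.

□s → ◇s

The condition is seriality. The D schema □s → ◇s defines it.
Suppose □s→◇s is valid. At any x set V(s)=W. Then □s at x, so ◇s at x, so x has a successor.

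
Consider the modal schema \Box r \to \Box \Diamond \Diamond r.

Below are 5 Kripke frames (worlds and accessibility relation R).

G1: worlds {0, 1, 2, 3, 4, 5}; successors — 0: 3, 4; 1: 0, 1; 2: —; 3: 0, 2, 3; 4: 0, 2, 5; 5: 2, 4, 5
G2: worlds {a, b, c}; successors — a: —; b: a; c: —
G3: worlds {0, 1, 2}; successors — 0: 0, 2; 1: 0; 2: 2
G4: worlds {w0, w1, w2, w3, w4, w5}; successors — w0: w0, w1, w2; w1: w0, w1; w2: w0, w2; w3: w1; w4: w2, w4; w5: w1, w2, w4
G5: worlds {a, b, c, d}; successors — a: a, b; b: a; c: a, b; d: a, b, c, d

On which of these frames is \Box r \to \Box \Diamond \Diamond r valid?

G3, G4, G5

This is the axiom for a generalized confluence (Geach) condition; its first-order frame correspondent is \forall x \forall z (xRz \to \exists w (xRw \wedge z R^2 w)).
G1: fails — 3R2 but no w with 3Rw and 2R²w.
G2: fails — bRa but no w with bRw and aR²w.
G3: satisfies the condition.
G4: satisfies the condition.
G5: satisfies the condition.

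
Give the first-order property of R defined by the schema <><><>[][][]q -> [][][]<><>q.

forall x forall y forall z ((x R^3 y & x R^3 z) -> exists w (y R^3 w & z R^2 w))

This is a Sahlqvist (Geach-type) schema ◇^3□^3q → □^3◇^2q.
Minimal-valuation argument: fix x; take any y with xR^3y and any z with xR^3z. Set V(q) to the set of worlds R-reachable from y in exactly 3 steps. Then □^3q holds at y, so the antecedent holds at x; validity forces ◇^2q at z, giving a w with zR^2w and yR^3w.
First-order correspondent: forall x forall y forall z ((x R^3 y & x R^3 z) -> exists w (y R^3 w & z R^2 w)).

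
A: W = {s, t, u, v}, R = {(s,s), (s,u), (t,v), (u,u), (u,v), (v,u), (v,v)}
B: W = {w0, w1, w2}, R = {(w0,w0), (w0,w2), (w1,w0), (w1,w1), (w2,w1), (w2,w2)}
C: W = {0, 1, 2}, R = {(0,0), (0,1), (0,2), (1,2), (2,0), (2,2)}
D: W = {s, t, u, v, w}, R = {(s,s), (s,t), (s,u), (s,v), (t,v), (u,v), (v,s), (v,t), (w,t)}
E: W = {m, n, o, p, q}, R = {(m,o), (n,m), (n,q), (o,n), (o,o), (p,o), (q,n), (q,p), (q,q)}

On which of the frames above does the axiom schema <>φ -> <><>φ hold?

A, B, C

Frame correspondent (Sahlqvist): forall x forall y (xRy -> exists w (y = w & x R^2 w)) — i.e. a generalized confluence (Geach) condition.
A: ✓.
B: ✓.
C: ✓.
D: fails — tRv but no w* with v=w* and tR²w*.
E: fails — nRm but no w with m=w and nR²w.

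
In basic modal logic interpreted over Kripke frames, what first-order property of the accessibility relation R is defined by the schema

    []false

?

□⊥ is valid iff no world has any successor (otherwise □⊥ fails at any world with one).
The converse is a direct semantic check.
So the correspondent is emptiness of R.

emptiness of R: forall x forall y ~Rxy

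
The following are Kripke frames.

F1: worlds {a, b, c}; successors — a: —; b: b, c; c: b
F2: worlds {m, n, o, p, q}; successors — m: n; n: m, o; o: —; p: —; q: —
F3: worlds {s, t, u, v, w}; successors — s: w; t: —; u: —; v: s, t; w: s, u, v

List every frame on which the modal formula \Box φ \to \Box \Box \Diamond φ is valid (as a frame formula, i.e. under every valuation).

The schema corresponds to a generalized confluence (Geach) condition: \forall x \forall z (x R^2 z \to \exists w (xRw \wedge zRw)).
F1: holds.
F2: fails — mR²o but no w with mRw and oRw.
F3: fails — sR²u but no w* with sRw* and uRw*.
Valid on: F1.

F1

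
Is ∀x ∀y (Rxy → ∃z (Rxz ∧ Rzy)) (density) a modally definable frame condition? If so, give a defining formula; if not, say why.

Definable; □□q → □q defines it

Yes: it is density, defined by the C4 schema □□q → □q.
Suppose □□q→□q is valid. Take Rxy and set V(q)={w : xR²w}. Then □□q at x, so □q at x, so q at y, i.e. ∃z(Rxz∧Rzy).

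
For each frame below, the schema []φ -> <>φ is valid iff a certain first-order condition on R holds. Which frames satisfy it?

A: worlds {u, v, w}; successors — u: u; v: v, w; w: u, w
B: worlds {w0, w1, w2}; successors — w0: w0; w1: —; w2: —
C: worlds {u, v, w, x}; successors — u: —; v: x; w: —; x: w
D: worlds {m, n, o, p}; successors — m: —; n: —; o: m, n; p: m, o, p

This is the axiom for seriality; its first-order frame correspondent is forall x exists y Rxy.
A: satisfies the condition.
B: fails — world w1 has no successor.
C: fails — world u has no successor.
D: fails — world m has no successor.

A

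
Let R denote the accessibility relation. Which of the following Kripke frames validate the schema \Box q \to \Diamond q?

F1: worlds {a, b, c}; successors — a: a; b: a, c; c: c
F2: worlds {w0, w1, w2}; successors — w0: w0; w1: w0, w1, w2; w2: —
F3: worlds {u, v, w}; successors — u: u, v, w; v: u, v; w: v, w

F1, F3

Frame correspondent (Sahlqvist): \forall x \exists y Rxy — i.e. seriality.
F1: satisfies the condition.
F2: fails — world w2 has no successor.
F3: satisfies the condition.
Valid on: F1, F3.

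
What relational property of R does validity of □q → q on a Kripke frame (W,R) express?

reflexivity: ∀x Rxx

Suppose □q→q is valid. At any x set V(q)={w : Rxw}. Then □q holds at x, so q holds at x, i.e. Rxx.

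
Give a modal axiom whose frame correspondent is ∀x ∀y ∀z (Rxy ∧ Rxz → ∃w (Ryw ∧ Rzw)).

A defining formula is ◇□ψ → □◇ψ (the .2 axiom).
Suppose ◇□ψ→□◇ψ is valid. Take Rxy, Rxz and set V(ψ)={w : Ryw}. Then □ψ at y so ◇□ψ at x, so □◇ψ at x, so ◇ψ at z, giving w with Rzw and Ryw.

◇□ψ → □◇ψ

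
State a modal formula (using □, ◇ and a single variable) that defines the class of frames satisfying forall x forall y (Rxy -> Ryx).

This is symmetry; the standard corresponding axiom is B: r → □◇r.

r → □◇r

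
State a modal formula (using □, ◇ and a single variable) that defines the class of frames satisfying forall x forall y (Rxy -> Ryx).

p → □◇p

This is symmetry; the standard corresponding axiom is B: p → □◇p.
Suppose p→□◇p is valid. Take Rxy and set V(p)={x}. Then p at x, so □◇p at x, so ◇p at y, so some z with Ryz has p; z=x, i.e. Ryx.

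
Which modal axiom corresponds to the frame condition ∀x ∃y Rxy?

□ψ → ◇ψ

The condition is seriality. The D schema □ψ → ◇ψ defines it.
Suppose □ψ→◇ψ is valid. At any x set V(ψ)=W. Then □ψ at x, so ◇ψ at x, so x has a successor.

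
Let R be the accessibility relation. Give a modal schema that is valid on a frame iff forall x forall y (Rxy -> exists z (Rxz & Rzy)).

□□q → □q

A defining formula is □□q → □q (the C4 axiom).
Suppose □□q→□q is valid. Take Rxy and set V(q)={w : xR²w}. Then □□q at x, so □q at x, so q at y, i.e. ∃z(Rxz∧Rzy).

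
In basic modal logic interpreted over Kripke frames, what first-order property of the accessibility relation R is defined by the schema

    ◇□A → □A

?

the Euclidean property

Replacing A by ¬A and contraposing gives the equivalent schema ◇A → □◇A.
Suppose ◇A→□◇A is valid. Take Rxy, Rxz and set V(A)={y}. Then ◇A at x, so □◇A at x, so ◇A at z, so some w with Rzw has A; w=y, i.e. Rzy. By symmetry of the argument, Ryz.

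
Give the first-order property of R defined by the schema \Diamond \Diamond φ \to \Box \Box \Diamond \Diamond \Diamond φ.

\forall x \forall y \forall z ((x R^2 y \wedge x R^2 z) \to \exists w (y = w \wedge z R^3 w))

This is a Sahlqvist (Geach-type) schema ◇^2□^0φ → □^2◇^3φ.
Minimal-valuation argument: fix x; take any y with xR^2y and any z with xR^2z. Set V(φ) to the set of worlds R-reachable from y in exactly 0 steps. Then □^0φ holds at y, so the antecedent holds at x; validity forces ◇^3φ at z, giving a w with zR^3w and yR^0w.
First-order correspondent: \forall x \forall y \forall z ((x R^2 y \wedge x R^2 z) \to \exists w (y = w \wedge z R^3 w)).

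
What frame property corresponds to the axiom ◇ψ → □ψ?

This is the CD axiom.
Its frame correspondent is partial functionality — ∀x ∀y ∀z (Rxy ∧ Rxz → y = z).

partial functionality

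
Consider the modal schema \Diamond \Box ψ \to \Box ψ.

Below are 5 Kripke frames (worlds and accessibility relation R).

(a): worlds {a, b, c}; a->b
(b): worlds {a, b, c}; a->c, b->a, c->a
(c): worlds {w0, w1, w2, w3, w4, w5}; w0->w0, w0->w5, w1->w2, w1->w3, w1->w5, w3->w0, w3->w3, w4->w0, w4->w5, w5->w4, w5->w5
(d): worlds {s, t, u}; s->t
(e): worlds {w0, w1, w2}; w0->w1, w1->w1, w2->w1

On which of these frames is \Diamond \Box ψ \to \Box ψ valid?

(e)

The schema corresponds to a generalized confluence (Geach) condition: \forall x \forall y \forall z ((xRy \wedge xRz) \to \exists w (yRw \wedge z = w)).
(a): fails — aRb, aRb but no w with bRw and b=w.
(b): fails — aRc, aRc but no w with cRw and c=w.
(c): fails — w0Rw5, w0Rw0 but no w with w5Rw and w0=w.
(d): fails — sRt, sRt but no w with tRw and t=w.
(e): holds.
Valid on: (e).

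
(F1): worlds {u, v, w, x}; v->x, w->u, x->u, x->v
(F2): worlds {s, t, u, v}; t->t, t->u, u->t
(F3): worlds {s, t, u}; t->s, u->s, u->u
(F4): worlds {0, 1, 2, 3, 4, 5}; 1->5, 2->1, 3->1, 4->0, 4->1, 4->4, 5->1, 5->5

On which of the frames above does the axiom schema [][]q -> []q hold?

The schema corresponds to density: forall x forall y (Rxy -> exists z (Rxz & Rzy)).
(F1): fails — Rxu but no z with Rxz and Rzu.
(F2): holds.
(F3): fails — Rts but no z with Rtz and Rzs.
(F4): fails — R31 but no z with R3z and Rz1.

(F2)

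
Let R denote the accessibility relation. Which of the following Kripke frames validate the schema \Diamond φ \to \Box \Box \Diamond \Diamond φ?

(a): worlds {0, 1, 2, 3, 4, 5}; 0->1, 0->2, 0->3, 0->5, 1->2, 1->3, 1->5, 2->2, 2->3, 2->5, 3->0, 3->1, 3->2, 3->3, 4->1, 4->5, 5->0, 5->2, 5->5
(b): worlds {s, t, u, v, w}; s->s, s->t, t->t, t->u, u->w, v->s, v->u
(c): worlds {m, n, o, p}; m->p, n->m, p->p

Frame correspondent (Sahlqvist): \forall x \forall y \forall z ((xRy \wedge x R^2 z) \to \exists w (y = w \wedge z R^2 w)) — i.e. a generalized confluence (Geach) condition.
(a): ✓.
(b): fails — sRs, sR²t but no w* with s=w* and tR²w*.
(c): fails — nRm, nR²p but no w with m=w and pR²w.
Valid on: (a).

(a)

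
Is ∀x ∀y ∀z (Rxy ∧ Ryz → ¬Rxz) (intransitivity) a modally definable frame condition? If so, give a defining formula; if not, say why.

No — not modally definable

Modal frame validity is preserved under surjective bounded morphisms.
The 3-cycle (worlds 0,1,2 with 0→1→2→0) is intransitive. Mapping every world to a single reflexive point • is a surjective bounded morphism; the reflexive point is not intransitive (R••∧R•• but R••).
So no modal formula (or set of formulas) defines exactly the intransitive frames.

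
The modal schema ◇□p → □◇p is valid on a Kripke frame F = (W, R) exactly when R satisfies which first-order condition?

convergence: ∀x ∀y ∀z (Rxy ∧ Rxz → ∃w (Ryw ∧ Rzw))

Suppose ◇□p→□◇p is valid. Take Rxy, Rxz and set V(p)={w : Ryw}. Then □p at y so ◇□p at x, so □◇p at x, so ◇p at z, giving w with Rzw and Ryw.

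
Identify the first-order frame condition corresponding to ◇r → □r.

Partial functionality

This schema is the CD axiom.
Its frame correspondent is partial functionality — ∀x ∀y ∀z (Rxy ∧ Rxz → y = z).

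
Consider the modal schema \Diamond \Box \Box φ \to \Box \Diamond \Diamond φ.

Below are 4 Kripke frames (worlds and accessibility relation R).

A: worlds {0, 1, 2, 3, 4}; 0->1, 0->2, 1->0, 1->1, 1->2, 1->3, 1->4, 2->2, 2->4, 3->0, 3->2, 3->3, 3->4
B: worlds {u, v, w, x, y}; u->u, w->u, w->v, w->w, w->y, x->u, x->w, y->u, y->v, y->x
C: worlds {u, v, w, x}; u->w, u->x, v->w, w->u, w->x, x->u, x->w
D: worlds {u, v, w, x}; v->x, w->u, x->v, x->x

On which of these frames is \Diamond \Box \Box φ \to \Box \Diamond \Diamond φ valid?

Frame correspondent (Sahlqvist): \forall x \forall y \forall z ((xRy \wedge xRz) \to \exists w (y R^2 w \wedge z R^2 w)) — i.e. a generalized confluence (Geach) condition.
A: fails — 1R0, 1R4 but no w with 0R²w and 4R²w.
B: fails — wRu, wRv but no t with uR²t and vR²t.
C: satisfies the condition.
D: fails — wRu, wRu but no t with uR²t and uR²t.
Valid on: C.

C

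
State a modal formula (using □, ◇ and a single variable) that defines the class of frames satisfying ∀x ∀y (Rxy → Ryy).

□(□ψ → ψ)

A defining formula is □(□ψ → ψ) (the T□ axiom).
Suppose □(□ψ→ψ) is valid. Take Rxy and set V(ψ)={w : Ryw}. Then at y, □ψ holds; since □(□ψ→ψ) at x, □ψ→ψ at y, so ψ at y, i.e. Ryy.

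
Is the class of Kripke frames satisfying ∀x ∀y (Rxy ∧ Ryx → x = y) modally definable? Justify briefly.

Not modally definable

If a class were modally definable it would be closed under surjective bounded morphisms (Goldblatt–Thomason).
The 8-cycle (worlds s,t,u,v,w,x,y,z with s→t→u→v→w→x→y→z→s) is antisymmetric. Sending even-indexed worlds to s and odd-indexed worlds to t is a surjective bounded morphism onto the two-world frame with s↔t, which is not antisymmetric.
Hence antisymmetry is not modally definable.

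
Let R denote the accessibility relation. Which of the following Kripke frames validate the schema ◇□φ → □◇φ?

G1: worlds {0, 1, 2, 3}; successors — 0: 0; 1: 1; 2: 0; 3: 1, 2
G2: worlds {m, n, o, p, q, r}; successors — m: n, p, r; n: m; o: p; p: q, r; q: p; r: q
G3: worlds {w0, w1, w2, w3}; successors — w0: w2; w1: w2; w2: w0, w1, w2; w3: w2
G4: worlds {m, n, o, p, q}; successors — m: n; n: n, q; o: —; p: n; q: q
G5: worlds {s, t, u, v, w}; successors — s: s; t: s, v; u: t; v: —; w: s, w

G3, G4

This is the axiom for convergence; its first-order frame correspondent is ∀x ∀y ∀z (Rxy ∧ Rxz → ∃w (Ryw ∧ Rzw)).
G1: fails — R32 and R31 but 2 and 1 have no common successor.
G2: fails — Rmr and Rmn but r and n have no common successor.
G3: satisfies the condition.
G4: satisfies the condition.
G5: fails — Rtv and Rtv but v and v have no common successor.
Valid on: G3, G4.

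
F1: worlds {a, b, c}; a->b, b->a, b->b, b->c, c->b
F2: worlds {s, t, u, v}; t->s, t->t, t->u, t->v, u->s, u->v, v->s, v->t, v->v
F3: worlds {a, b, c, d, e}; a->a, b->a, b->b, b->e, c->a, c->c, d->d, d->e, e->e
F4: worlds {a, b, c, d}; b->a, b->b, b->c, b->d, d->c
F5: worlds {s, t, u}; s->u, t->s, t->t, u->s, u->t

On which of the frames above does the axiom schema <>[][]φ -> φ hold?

Frame correspondent (Sahlqvist): forall x forall y (xRy -> exists w (y R^2 w & x = w)) — i.e. a generalized confluence (Geach) condition.
F1: holds.
F2: fails — tRs but no w with sR²w and t=w.
F3: fails — bRa but no w with aR²w and b=w.
F4: fails — bRa but no w with aR²w and b=w.
F5: fails — uRs but no w with sR²w and u=w.

F1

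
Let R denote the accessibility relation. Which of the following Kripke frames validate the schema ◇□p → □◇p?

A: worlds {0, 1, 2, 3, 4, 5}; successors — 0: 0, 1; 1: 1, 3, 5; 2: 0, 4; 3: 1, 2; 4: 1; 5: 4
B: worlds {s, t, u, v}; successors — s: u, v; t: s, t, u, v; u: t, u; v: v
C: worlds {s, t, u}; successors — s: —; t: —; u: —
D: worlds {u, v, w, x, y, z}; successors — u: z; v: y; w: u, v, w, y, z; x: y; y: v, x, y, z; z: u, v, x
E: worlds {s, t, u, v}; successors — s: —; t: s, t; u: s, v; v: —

C

The schema corresponds to convergence: ∀x ∀y ∀z (Rxy ∧ Rxz → ∃w (Ryw ∧ Rzw)).
A: fails — R11 and R15 but 1 and 5 have no common successor.
B: fails — Rsv and Rsu but v and u have no common successor.
C: holds.
D: fails — Rwu and Rwv but u and v have no common successor.
E: fails — Rtt and Rts but t and s have no common successor.
Valid on: C.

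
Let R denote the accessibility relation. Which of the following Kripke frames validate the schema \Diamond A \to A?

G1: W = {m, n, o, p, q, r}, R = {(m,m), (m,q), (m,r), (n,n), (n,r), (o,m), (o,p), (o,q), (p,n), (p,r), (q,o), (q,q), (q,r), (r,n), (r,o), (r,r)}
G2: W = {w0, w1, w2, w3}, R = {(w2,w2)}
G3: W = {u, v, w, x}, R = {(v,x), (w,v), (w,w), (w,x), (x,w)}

The schema corresponds to a generalized confluence (Geach) condition: \forall x \forall y (xRy \to \exists w (y = w \wedge x = w)).
G1: fails — mRq but q ≠ m.
G2: condition met.
G3: fails — vRx but x ≠ v.

G2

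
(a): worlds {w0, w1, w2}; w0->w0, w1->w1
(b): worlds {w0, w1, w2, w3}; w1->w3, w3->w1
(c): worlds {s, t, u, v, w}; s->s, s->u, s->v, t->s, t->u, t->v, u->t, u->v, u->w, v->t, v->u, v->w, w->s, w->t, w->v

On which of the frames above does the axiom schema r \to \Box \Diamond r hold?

This is the axiom for symmetry; its first-order frame correspondent is \forall x \forall y (Rxy \to Ryx).
(a): condition met.
(b): condition met.
(c): fails — Rwt but not Rtw.

(a), (b)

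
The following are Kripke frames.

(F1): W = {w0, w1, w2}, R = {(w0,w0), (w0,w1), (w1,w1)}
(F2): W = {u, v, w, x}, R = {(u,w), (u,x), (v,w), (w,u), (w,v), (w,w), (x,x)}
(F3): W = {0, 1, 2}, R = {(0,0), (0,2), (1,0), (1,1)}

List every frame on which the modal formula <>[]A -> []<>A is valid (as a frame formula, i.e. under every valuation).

The schema corresponds to convergence: forall x forall y forall z (Rxy & Rxz -> exists w (Ryw & Rzw)).
(F1): ✓.
(F2): fails — Ruw and Rux but w and x have no common successor.
(F3): fails — R00 and R02 but 0 and 2 have no common successor.

(F1)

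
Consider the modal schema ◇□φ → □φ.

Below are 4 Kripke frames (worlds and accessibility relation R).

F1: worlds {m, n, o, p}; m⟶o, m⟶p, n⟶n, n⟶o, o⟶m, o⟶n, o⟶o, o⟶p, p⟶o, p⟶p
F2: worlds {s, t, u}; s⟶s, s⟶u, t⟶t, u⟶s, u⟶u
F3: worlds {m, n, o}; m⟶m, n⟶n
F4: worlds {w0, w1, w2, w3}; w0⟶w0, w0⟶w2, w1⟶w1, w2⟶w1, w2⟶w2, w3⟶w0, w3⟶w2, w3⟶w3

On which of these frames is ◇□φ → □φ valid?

F2, F3

The schema corresponds to the Euclidean property: ∀x ∀y ∀z (Rxy ∧ Rxz → Ryz).
F1: fails — Rom and Rom but not Rmm.
F2: ✓.
F3: ✓.
F4: fails — Rw0w2 and Rw0w0 but not Rw2w0.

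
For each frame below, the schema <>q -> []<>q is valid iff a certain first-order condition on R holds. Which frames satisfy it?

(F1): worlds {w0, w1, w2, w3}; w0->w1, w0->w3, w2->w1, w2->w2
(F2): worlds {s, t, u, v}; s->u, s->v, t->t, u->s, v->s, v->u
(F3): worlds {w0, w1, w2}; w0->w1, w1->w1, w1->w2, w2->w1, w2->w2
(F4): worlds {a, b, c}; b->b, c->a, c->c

The schema corresponds to the Euclidean property: forall x forall y forall z (Rxy & Rxz -> Ryz).
(F1): fails — Rw0w1 and Rw0w1 but not Rw1w1.
(F2): fails — Rsv and Rsv but not Rvv.
(F3): satisfies the condition.
(F4): fails — Rca and Rca but not Raa.
Valid on: (F3).

(F3)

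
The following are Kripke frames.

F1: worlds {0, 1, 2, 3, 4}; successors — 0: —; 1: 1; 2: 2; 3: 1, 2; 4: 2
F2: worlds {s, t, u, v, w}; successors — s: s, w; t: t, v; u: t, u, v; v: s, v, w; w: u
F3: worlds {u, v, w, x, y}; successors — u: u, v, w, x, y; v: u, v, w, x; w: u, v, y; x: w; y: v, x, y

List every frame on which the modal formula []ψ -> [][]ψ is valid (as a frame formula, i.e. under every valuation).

Frame correspondent (Sahlqvist): forall x forall y forall z (Rxy & Ryz -> Rxz) — i.e. transitivity.
F1: holds.
F2: fails — Ruv and Rvw but not Ruw.
F3: fails — Rxw and Rwu but not Rxu.

F1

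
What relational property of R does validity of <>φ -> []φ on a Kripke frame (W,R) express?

This schema is the CD axiom.
It corresponds to partial functionality: forall x forall y forall z (Rxy & Rxz -> y = z).

partial functionality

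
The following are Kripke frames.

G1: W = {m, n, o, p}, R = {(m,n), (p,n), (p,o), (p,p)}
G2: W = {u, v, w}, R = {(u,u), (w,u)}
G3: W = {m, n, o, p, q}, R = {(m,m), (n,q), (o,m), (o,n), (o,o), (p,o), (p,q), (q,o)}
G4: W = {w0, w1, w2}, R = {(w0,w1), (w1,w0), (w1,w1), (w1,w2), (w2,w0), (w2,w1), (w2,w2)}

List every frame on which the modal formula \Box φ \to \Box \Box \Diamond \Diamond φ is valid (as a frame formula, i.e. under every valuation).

G2, G4

Frame correspondent (Sahlqvist): \forall x \forall z (x R^2 z \to \exists w (xRw \wedge z R^2 w)) — i.e. a generalized confluence (Geach) condition.
G1: fails — pR²n but no w with pRw and nR²w.
G2: condition met.
G3: fails — pR²m but no w with pRw and mR²w.
G4: condition met.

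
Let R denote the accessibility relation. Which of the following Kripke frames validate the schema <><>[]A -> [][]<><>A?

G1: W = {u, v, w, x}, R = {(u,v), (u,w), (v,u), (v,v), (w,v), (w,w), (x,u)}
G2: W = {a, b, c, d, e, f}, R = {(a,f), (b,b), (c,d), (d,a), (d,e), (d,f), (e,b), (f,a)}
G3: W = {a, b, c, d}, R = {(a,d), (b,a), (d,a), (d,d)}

G1, G3

Frame correspondent (Sahlqvist): forall x forall y forall z ((x R^2 y & x R^2 z) -> exists w (yRw & z R^2 w)) — i.e. a generalized confluence (Geach) condition.
G1: ✓.
G2: fails — aR²a, aR²a but no w with aRw and aR²w.
G3: ✓.
Valid on: G1, G3.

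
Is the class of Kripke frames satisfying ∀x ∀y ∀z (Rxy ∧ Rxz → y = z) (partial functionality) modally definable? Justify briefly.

Yes: it is partial functionality, defined by the CD schema ◇p → □p.
Suppose ◇p→□p is valid. Take Rxy, Rxz and set V(p)={y}. Then ◇p at x, so □p at x, so p at z, i.e. z=y.

Yes — defined by ◇p → □p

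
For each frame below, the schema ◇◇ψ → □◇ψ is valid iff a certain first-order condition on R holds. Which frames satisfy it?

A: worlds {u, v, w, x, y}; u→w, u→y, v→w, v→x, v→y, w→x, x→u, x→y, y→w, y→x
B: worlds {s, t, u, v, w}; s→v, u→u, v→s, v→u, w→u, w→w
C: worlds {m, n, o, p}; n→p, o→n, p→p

C

This is the axiom for a generalized confluence (Geach) condition; its first-order frame correspondent is ∀x ∀y ∀z ((xR²y ∧ xRz) → ∃w (y = w ∧ zRw)).
A: fails — uR²w, uRw but no t with w=t and wRt.
B: fails — vR²u, vRs but no w* with u=w* and sRw*.
C: condition met.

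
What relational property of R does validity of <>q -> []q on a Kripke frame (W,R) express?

Suppose ◇q→□q is valid. Take Rxy, Rxz and set V(q)={y}. Then ◇q at x, so □q at x, so q at z, i.e. z=y.

partial functionality: forall x forall y forall z (Rxy & Rxz -> y = z)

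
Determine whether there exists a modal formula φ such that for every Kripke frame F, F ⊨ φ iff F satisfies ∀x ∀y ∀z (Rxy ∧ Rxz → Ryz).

Yes — defined by ◇q → □◇q

The condition is the Euclidean property. A defining modal formula is ◇q → □◇q.
Suppose ◇q→□◇q is valid. Take Rxy, Rxz and set V(q)={y}. Then ◇q at x, so □◇q at x, so ◇q at z, so some w with Rzw has q; w=y, i.e. Rzy. By symmetry of the argument, Ryz.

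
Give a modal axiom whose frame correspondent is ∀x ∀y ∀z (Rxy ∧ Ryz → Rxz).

□q → □□q

A defining formula is □q → □□q (the 4 axiom).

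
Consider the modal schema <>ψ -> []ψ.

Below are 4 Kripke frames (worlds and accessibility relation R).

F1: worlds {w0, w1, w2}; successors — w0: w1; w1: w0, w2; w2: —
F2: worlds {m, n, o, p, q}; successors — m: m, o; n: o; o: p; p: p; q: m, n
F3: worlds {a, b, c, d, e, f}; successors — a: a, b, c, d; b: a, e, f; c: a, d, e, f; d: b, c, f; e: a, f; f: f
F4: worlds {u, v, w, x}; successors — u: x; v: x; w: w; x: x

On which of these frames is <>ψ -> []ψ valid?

This is the axiom for partial functionality; its first-order frame correspondent is forall x forall y forall z (Rxy & Rxz -> y = z).
F1: fails — w1 sees both w0 and w2.
F2: fails — m sees both m and o.
F3: fails — a sees both a and b.
F4: condition met.

F4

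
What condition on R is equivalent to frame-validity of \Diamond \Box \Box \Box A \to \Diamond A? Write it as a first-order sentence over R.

\forall x \forall y (xRy \to \exists w (y R^3 w \wedge xRw))

This is a Sahlqvist (Geach-type) schema ◇^1□^3A → □^0◇^1A.
Minimal-valuation argument: fix x; take any y with xR^1y and any z with xR^0z. Set V(A) to the set of worlds R-reachable from y in exactly 3 steps. Then □^3A holds at y, so the antecedent holds at x; validity forces ◇^1A at z, giving a w with zR^1w and yR^3w.
First-order correspondent: \forall x \forall y (xRy \to \exists w (y R^3 w \wedge xRw)).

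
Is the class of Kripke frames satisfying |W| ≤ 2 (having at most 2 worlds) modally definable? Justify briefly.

Any modally definable frame class is closed under disjoint unions.
Any modal formula valid on each of 3 disjoint one-world frames is valid on their disjoint union (validity is preserved under disjoint unions). Each one-world frame has |W|=1≤2, but the union has |W|=3.
Hence having at most 2 worlds is not modally definable.

Not modally definable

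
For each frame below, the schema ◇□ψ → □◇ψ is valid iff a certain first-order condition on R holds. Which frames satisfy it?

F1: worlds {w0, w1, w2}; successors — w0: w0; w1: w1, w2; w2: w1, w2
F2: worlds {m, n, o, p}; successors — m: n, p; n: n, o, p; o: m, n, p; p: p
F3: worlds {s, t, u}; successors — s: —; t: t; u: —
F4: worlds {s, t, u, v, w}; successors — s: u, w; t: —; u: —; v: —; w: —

The schema corresponds to convergence: ∀x ∀y ∀z (Rxy ∧ Rxz → ∃w (Ryw ∧ Rzw)).
F1: condition met.
F2: condition met.
F3: condition met.
F4: fails — Rsu and Rsu but u and u have no common successor.
Valid on: F1, F2, F3.

F1, F2, F3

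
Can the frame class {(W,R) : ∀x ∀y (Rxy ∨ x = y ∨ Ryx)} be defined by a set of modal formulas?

Not modally definable

Any modally definable frame class is closed under disjoint unions.
Take 2 disjoint single-world reflexive frames: each is trivially connected, but their disjoint union has 2 worlds with no edge between distinct components, so it is not connected.
Hence connectedness of R is not modally definable.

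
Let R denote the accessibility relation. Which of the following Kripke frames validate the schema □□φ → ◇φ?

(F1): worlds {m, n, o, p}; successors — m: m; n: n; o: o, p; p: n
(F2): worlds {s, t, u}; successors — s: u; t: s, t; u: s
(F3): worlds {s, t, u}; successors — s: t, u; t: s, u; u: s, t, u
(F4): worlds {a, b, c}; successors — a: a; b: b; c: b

(F1), (F3), (F4)

The schema corresponds to a generalized confluence (Geach) condition: ∀x ∃w (xR²w ∧ xRw).
(F1): satisfies the condition.
(F2): fails — at s but no w with sR²w and sRw.
(F3): satisfies the condition.
(F4): satisfies the condition.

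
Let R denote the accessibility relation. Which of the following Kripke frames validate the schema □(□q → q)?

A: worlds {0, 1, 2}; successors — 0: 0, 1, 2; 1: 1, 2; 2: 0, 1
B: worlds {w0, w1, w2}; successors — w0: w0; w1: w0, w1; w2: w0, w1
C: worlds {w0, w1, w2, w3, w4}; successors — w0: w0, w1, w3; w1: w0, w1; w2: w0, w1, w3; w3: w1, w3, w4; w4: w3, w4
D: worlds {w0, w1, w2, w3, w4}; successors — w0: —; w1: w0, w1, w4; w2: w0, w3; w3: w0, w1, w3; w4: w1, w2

B, C

Frame correspondent (Sahlqvist): ∀x ∀y (Rxy → Ryy) — i.e. shift-reflexivity.
A: fails — R02 but not R22.
B: satisfies the condition.
C: satisfies the condition.
D: fails — Rw1w0 but not Rw0w0.
Valid on: B, C.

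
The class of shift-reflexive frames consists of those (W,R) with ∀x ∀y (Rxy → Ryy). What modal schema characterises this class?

A defining formula is □(□r → r) (the T□ axiom).

□(□r → r)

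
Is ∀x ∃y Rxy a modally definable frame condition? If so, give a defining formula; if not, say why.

Yes, by □q → ◇q

This is a Sahlqvist condition; the D axiom □q → ◇q defines it.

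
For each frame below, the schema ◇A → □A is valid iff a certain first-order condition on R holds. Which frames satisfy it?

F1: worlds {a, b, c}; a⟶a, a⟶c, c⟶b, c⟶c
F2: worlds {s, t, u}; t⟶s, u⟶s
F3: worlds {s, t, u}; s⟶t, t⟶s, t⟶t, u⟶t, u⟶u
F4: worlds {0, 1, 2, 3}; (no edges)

F2, F4

Frame correspondent (Sahlqvist): ∀x ∀y ∀z (Rxy ∧ Rxz → y = z) — i.e. partial functionality.
F1: fails — a sees both a and c.
F2: ✓.
F3: fails — t sees both s and t.
F4: ✓.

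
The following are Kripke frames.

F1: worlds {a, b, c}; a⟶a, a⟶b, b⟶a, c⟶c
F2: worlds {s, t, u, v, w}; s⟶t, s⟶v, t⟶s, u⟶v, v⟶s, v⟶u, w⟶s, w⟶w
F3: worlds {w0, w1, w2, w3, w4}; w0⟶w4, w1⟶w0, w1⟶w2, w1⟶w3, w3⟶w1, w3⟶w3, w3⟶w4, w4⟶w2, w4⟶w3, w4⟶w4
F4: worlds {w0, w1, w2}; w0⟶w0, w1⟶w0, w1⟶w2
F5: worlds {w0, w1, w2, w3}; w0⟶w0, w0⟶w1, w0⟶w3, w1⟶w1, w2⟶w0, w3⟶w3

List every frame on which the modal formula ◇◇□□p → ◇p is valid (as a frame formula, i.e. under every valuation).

F1, F4

This is the axiom for a generalized confluence (Geach) condition; its first-order frame correspondent is ∀x ∀y (xR²y → ∃w (yR²w ∧ xRw)).
F1: ✓.
F2: fails — sR²s but no w* with sR²w* and sRw*.
F3: fails — w0R²w2 but no w with w2R²w and w0Rw.
F4: ✓.
F5: fails — w2R²w1 but no w with w1R²w and w2Rw.
Valid on: F1, F4.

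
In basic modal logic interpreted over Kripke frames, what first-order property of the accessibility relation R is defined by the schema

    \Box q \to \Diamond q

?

This is the D axiom.
It corresponds to seriality: \forall x \exists y Rxy.

Seriality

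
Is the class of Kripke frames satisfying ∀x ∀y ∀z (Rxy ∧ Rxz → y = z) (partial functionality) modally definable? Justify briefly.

Definable; ◇p → □p defines it

Yes: it is partial functionality, defined by the CD schema ◇p → □p.
Suppose ◇p→□p is valid. Take Rxy, Rxz and set V(p)={y}. Then ◇p at x, so □p at x, so p at z, i.e. z=y.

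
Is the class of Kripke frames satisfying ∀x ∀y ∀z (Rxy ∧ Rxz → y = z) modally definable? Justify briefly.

The condition is partial functionality. A defining modal formula is ◇q → □q.
Suppose ◇q→□q is valid. Take Rxy, Rxz and set V(q)={y}. Then ◇q at x, so □q at x, so q at z, i.e. z=y.

Yes — defined by ◇q → □q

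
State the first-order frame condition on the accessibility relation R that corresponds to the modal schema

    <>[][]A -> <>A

This is a Sahlqvist (Geach-type) schema ◇^1□^2A → □^0◇^1A.
Minimal-valuation argument: fix x; take any y with xR^1y and any z with xR^0z. Set V(A) to the set of worlds R-reachable from y in exactly 2 steps. Then □^2A holds at y, so the antecedent holds at x; validity forces ◇^1A at z, giving a w with zR^1w and yR^2w.
First-order correspondent: forall x forall y (xRy -> exists w (y R^2 w & xRw)).

forall x forall y (xRy -> exists w (y R^2 w & xRw))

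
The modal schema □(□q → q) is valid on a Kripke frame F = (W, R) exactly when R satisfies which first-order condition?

Shift-reflexivity

This schema is the T□ axiom.
It corresponds to shift-reflexivity: ∀x ∀y (Rxy → Ryy).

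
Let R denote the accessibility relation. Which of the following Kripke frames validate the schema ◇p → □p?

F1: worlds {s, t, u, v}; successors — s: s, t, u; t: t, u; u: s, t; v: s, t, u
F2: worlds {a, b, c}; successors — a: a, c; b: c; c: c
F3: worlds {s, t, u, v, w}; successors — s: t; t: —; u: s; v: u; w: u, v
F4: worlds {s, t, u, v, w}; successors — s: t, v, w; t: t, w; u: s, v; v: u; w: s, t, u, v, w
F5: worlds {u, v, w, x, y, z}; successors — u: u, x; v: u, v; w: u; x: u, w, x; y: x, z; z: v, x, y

none

Frame correspondent (Sahlqvist): ∀x ∀y ∀z (Rxy ∧ Rxz → y = z) — i.e. partial functionality.
F1: fails — s sees both s and t.
F2: fails — a sees both a and c.
F3: fails — w sees both u and v.
F4: fails — s sees both t and v.
F5: fails — u sees both u and x.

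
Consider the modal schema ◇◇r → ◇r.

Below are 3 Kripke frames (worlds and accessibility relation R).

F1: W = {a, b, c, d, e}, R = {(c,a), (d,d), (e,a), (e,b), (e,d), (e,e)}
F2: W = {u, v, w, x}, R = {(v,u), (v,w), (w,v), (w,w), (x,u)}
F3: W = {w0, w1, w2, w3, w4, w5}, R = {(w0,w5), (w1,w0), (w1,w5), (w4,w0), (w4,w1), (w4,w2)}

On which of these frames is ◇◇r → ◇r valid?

Frame correspondent (Sahlqvist): ∀x ∀y ∀z (Rxy ∧ Ryz → Rxz) — i.e. transitivity.
F1: holds.
F2: fails — Rvw and Rwv but not Rvv.
F3: fails — Rw4w1 and Rw1w5 but not Rw4w5.

F1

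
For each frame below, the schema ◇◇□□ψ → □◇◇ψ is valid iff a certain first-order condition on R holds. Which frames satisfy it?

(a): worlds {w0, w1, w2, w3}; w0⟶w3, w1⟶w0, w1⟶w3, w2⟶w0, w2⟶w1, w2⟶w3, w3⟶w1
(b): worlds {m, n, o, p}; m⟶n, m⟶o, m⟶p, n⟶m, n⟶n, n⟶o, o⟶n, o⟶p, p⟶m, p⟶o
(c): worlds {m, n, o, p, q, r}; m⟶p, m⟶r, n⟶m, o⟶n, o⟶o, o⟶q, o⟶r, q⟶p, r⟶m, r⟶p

(b)

This is the axiom for a generalized confluence (Geach) condition; its first-order frame correspondent is ∀x ∀y ∀z ((xR²y ∧ xRz) → ∃w (yR²w ∧ zR²w)).
(a): fails — w1R²w3, w1Rw0 but no w with w3R²w and w0R²w.
(b): ✓.
(c): fails — mR²m, mRp but no w with mR²w and pR²w.
Valid on: (b).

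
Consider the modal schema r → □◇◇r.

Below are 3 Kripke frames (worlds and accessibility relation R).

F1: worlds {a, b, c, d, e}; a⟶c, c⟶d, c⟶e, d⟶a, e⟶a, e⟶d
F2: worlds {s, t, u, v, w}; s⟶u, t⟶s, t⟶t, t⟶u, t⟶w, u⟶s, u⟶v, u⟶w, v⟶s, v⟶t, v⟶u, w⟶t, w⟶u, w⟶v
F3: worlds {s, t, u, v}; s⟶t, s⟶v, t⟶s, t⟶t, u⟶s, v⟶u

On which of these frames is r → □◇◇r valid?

F3

The schema corresponds to a generalized confluence (Geach) condition: ∀x ∀z (xRz → ∃w (x = w ∧ zR²w)).
F1: fails — eRd but no w with e=w and dR²w.
F2: fails — tRs but no w* with t=w* and sR²w*.
F3: ✓.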